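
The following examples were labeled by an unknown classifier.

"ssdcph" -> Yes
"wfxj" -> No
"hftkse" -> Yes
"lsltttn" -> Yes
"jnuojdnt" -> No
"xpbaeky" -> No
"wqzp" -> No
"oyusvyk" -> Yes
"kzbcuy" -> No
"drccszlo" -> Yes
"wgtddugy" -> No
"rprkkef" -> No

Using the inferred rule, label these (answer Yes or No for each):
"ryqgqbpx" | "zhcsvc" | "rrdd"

No, Yes, No

The distinguishing property — contains 's' — holds for all the 'Yes' cases and none of the 'No' cases.
"ryqgqbpx": no 's', fails this test → No. "zhcsvc": has 's', has this property → Yes. "rrdd": no 's', fails this test → No.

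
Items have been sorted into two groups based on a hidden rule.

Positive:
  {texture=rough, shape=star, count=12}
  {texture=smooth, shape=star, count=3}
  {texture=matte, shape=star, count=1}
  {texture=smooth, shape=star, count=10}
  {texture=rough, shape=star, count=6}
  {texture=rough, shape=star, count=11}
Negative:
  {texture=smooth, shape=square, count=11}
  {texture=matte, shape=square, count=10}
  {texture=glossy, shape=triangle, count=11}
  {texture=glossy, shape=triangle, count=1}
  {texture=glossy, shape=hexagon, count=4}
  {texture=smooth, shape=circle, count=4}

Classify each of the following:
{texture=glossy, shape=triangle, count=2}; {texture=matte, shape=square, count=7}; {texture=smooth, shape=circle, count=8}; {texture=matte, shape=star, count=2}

Every 'Positive' example satisfies: shape is star. None of the 'Negative' examples do.
{texture=glossy, shape=triangle, count=2}: shape is triangle, lacks this property → Negative.
{texture=matte, shape=square, count=7}: shape is square, lacks this property → Negative.
{texture=smooth, shape=circle, count=8}: shape is circle, lacks this property → Negative.
{texture=matte, shape=star, count=2}: shape is star, has this property → Positive.

Negative, Negative, Negative, Positive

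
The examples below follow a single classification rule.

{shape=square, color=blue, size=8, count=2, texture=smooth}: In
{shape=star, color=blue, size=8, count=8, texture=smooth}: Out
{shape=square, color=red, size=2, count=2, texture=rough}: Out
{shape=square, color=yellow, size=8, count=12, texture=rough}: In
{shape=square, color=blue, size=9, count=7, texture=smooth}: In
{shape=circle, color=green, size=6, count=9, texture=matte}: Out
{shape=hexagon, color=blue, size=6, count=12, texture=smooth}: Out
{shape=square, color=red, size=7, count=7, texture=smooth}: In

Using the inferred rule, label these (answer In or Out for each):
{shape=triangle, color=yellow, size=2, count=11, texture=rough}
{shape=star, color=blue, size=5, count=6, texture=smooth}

Out, Out

One predicate separates the groups cleanly: shape is square AND size ≥ 6.
{shape=triangle, color=yellow, size=2, count=11, texture=rough}: shape is triangle, size = 2, doesn't match → Out. {shape=star, color=blue, size=5, count=6, texture=smooth}: shape is star, size = 5, doesn't match → Out.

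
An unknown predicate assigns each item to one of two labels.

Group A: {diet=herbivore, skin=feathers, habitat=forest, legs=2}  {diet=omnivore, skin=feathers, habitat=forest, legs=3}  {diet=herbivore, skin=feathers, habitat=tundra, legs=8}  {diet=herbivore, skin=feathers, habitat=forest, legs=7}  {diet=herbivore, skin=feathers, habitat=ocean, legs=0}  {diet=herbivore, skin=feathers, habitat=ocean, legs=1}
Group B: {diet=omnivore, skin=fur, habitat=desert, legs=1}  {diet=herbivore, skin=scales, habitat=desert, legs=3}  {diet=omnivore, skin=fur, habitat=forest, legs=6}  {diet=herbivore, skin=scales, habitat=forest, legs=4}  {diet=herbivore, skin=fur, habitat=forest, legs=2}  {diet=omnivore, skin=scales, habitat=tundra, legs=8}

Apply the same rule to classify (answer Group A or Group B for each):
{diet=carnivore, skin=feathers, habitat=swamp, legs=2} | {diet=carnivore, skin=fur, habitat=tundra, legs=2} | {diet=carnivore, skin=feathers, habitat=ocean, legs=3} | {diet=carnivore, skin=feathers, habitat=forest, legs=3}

Group A, Group B, Group A, Group A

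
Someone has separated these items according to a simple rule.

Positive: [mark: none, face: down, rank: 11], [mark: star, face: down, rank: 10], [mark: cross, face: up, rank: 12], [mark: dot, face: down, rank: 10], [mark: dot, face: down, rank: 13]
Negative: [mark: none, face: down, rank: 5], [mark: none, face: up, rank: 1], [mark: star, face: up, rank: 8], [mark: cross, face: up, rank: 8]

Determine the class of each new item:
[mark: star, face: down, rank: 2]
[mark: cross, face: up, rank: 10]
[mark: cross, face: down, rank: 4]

Negative, Positive, Negative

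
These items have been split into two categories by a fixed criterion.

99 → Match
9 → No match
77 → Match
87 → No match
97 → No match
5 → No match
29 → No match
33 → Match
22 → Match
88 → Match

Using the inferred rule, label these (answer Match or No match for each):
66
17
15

A rule that fits every label: multiple of 11 — true of each 'Match' example, false of each 'No match' one.
66: 66 = 11·6, satisfies this → Match.
17: 17 = 11·1 + 6, does not fit → No match.
15: 15 = 11·1 + 4, does not fit → No match.

Match, No match, No match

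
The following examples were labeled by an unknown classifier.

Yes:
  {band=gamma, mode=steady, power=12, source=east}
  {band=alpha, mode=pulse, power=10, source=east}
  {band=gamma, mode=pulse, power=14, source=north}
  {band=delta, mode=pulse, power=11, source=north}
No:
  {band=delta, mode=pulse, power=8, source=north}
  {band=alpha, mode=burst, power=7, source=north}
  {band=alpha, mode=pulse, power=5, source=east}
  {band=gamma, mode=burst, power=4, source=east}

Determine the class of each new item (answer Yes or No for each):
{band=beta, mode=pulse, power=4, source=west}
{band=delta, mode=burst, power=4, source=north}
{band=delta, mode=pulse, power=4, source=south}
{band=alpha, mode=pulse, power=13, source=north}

No, No, No, Yes

A rule that fits every label: power ≥ 10 — true of each 'Yes' example, false of each 'No' one.
No: {band=beta, mode=pulse, power=4, source=west}, since power = 4. No: {band=delta, mode=burst, power=4, source=north}, since power = 4. No: {band=delta, mode=pulse, power=4, source=south}, since power = 4. Yes: {band=alpha, mode=pulse, power=13, source=north}, since power = 13.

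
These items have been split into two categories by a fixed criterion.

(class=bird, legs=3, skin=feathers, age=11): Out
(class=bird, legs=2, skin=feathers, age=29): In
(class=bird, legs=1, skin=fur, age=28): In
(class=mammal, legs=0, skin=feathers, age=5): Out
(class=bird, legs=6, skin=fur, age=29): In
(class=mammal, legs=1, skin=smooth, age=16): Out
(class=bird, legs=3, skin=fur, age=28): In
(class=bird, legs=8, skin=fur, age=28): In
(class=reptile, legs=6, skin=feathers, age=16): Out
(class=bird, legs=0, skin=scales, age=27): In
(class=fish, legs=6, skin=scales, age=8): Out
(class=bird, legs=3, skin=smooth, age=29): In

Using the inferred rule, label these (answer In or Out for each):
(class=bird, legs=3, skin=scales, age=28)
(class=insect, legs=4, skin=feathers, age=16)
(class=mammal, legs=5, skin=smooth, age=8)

In, Out, Out

The classifier is using: age ≥ 27.
In: (class=bird, legs=3, skin=scales, age=28), since age = 28.
Out: (class=insect, legs=4, skin=feathers, age=16), since age = 16.
Out: (class=mammal, legs=5, skin=smooth, age=8), since age = 8.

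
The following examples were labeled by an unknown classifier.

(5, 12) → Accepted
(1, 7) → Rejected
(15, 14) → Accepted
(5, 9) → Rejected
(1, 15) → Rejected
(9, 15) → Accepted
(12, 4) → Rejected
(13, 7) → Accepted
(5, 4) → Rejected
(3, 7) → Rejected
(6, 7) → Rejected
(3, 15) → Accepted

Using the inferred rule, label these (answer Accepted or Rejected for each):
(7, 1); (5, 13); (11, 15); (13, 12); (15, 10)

Rejected, Accepted, Accepted, Accepted, Accepted

Rule: sum ≥ 17. This holds for each 'Accepted' example and fails for each 'Rejected' one.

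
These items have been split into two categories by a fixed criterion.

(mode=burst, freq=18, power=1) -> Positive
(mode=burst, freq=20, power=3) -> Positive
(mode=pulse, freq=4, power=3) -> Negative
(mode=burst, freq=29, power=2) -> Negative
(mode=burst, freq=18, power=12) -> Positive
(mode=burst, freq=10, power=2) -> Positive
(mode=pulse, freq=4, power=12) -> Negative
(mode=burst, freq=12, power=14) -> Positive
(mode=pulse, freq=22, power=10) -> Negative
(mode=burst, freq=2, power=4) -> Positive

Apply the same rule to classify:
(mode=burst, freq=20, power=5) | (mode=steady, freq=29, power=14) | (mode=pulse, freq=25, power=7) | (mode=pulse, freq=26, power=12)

Positive, Negative, Negative, Negative

'Positive' ⟺ mode is burst AND freq ≤ 20.
(mode=burst, freq=20, power=5) → mode is burst, freq = 20 → Positive. (mode=steady, freq=29, power=14) → mode is steady, freq = 29 → Negative. (mode=pulse, freq=25, power=7) → mode is pulse, freq = 25 → Negative. (mode=pulse, freq=26, power=12) → mode is pulse, freq = 26 → Negative.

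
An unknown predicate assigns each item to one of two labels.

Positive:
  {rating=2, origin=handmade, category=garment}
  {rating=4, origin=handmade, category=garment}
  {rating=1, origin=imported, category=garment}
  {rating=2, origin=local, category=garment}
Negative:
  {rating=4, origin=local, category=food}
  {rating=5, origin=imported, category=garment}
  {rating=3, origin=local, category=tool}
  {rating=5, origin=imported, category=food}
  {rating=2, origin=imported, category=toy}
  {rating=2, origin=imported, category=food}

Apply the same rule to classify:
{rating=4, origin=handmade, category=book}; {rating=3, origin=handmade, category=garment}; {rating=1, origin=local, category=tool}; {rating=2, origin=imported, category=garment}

The distinguishing property — category is garment AND rating ≤ 4 — holds for all the 'Positive' cases and none of the 'Negative' cases.

Negative, Positive, Negative, Positive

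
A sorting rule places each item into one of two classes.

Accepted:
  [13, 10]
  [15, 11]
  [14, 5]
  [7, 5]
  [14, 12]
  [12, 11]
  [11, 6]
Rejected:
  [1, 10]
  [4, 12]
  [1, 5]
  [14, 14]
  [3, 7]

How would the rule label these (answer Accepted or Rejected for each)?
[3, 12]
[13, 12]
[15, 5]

Rejected, Accepted, Accepted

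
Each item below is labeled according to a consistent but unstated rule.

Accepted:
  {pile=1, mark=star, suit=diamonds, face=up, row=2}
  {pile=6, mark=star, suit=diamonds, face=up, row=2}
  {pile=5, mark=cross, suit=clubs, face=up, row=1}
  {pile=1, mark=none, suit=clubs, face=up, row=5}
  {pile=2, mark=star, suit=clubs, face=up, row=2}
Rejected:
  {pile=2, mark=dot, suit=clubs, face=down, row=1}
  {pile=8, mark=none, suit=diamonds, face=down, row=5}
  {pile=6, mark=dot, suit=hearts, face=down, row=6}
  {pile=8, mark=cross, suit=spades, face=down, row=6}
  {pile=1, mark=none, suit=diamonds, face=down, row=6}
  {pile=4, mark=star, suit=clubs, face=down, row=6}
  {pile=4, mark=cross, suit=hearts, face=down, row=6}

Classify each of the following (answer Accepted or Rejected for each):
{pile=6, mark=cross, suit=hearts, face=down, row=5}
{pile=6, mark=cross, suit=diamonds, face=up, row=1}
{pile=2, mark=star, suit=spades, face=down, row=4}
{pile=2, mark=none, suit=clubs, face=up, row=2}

Rejected, Accepted, Rejected, Accepted

All 'Accepted' examples share one property — face is up — and every 'Rejected' example lacks it.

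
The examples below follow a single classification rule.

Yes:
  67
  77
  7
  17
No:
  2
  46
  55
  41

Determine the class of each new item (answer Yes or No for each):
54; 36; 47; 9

No, No, Yes, No

The distinguishing property — ends in digit 7 — holds for all the 'Yes' cases and none of the 'No' cases.
54: No (last digit 4). 36: No (last digit 6). 47: Yes (last digit 7). 9: No (last digit 9).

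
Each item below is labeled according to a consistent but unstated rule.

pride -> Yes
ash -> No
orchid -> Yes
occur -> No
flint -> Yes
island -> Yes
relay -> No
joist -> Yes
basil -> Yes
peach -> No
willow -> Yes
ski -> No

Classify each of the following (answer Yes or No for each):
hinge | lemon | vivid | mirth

'Yes' ⟺ length ≥ 5 AND contains 'i'.
hinge: length 5, has 'i' — qualifies, so Yes.
lemon: length 5, no 'i' — does not pass, so No.
vivid: length 5, has 'i' — qualifies, so Yes.
mirth: length 5, has 'i' — qualifies, so Yes.

Yes, No, Yes, Yes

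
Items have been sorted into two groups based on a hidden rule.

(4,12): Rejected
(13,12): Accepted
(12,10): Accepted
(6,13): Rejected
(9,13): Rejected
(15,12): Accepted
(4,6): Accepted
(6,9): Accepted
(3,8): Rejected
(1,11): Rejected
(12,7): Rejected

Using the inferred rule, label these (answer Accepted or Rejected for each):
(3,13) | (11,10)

Every 'Accepted' example satisfies: |first − second| ≤ 3. None of the 'Rejected' examples do.
Rejected: (3,13), since |3−13| = 10.
Accepted: (11,10), since |11−10| = 1.

Rejected, Accepted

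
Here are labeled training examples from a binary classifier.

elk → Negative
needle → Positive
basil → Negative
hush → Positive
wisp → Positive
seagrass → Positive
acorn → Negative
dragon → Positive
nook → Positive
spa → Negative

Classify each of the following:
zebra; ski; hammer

Rule: even length. This holds for each 'Positive' example and fails for each 'Negative' one.

Negative, Negative, Positive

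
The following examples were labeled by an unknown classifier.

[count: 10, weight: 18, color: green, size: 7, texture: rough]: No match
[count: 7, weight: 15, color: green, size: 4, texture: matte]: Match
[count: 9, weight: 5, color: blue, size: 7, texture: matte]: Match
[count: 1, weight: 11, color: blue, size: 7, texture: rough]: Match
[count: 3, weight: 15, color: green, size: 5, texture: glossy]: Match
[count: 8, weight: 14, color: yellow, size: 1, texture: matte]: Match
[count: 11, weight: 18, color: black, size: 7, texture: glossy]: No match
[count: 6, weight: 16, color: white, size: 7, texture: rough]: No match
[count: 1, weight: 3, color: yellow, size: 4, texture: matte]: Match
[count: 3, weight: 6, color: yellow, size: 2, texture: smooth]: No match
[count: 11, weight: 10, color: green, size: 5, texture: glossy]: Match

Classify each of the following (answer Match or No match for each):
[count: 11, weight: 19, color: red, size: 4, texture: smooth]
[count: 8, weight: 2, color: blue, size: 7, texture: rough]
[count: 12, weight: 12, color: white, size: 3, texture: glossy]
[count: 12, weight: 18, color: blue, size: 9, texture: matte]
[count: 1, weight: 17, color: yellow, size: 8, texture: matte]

No match, Match, Match, No match, No match

A rule that fits every label: size ≠ 2 AND weight ≤ 15 — true of each 'Match' example, false of each 'No match' one.
[count: 11, weight: 19, color: red, size: 4, texture: smooth]: No match (size = 4, weight = 19).
[count: 8, weight: 2, color: blue, size: 7, texture: rough]: Match (size = 7, weight = 2).
[count: 12, weight: 12, color: white, size: 3, texture: glossy]: Match (size = 3, weight = 12).
[count: 12, weight: 18, color: blue, size: 9, texture: matte]: No match (size = 9, weight = 18).
[count: 1, weight: 17, color: yellow, size: 8, texture: matte]: No match (size = 8, weight = 17).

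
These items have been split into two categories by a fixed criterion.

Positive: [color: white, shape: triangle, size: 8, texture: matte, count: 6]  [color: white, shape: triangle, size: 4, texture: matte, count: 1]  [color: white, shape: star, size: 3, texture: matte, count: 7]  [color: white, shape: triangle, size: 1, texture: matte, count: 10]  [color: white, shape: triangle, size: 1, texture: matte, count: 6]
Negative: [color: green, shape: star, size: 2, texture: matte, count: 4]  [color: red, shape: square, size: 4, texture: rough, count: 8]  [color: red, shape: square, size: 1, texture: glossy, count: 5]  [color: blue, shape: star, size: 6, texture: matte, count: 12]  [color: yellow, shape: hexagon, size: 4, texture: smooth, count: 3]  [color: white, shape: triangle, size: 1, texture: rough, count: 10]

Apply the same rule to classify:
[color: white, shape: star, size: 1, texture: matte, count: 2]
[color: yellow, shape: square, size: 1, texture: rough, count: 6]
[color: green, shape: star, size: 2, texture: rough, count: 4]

'Positive' ⟺ texture is matte AND color is white.
[color: white, shape: star, size: 1, texture: matte, count: 2]: Positive (texture is matte, color is white).
[color: yellow, shape: square, size: 1, texture: rough, count: 6]: Negative (texture is rough, color is yellow).
[color: green, shape: star, size: 2, texture: rough, count: 4]: Negative (texture is rough, color is green).

Positive, Negative, Negative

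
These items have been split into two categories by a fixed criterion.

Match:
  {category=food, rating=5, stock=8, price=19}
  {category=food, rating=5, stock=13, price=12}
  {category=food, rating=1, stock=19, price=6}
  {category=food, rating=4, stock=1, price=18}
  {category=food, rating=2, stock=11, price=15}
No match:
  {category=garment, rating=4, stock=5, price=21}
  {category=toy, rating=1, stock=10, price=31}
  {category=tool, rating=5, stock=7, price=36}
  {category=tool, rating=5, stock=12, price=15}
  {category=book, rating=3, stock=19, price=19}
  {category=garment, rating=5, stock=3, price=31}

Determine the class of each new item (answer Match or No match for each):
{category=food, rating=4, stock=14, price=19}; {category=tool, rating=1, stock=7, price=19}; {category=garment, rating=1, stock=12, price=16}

'Match' ⟺ category is food.
{category=food, rating=4, stock=14, price=19}: category is food — satisfies this, so Match. {category=tool, rating=1, stock=7, price=19}: category is tool — lacks this property, so No match. {category=garment, rating=1, stock=12, price=16}: category is garment — lacks this property, so No match.

Match, No match, No match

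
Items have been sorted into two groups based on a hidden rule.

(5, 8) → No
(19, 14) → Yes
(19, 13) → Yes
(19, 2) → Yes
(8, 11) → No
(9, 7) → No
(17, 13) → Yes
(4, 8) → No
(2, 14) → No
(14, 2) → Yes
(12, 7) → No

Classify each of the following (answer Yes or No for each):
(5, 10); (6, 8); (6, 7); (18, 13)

No, No, No, Yes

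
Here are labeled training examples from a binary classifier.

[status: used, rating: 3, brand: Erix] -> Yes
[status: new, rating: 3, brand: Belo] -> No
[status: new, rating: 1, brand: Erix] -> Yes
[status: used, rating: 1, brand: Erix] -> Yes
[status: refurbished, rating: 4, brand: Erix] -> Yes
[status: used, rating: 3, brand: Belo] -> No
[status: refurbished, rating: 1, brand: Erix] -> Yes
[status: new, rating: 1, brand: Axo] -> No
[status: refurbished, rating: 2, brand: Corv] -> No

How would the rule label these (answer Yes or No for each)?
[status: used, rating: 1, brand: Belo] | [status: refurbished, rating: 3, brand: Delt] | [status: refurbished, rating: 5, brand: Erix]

A rule that fits every label: brand is Erix — true of each 'Yes' example, false of each 'No' one.
[status: used, rating: 1, brand: Belo] — brand is Belo, hence No. [status: refurbished, rating: 3, brand: Delt] — brand is Delt, hence No. [status: refurbished, rating: 5, brand: Erix] — brand is Erix, hence Yes.

No, No, Yes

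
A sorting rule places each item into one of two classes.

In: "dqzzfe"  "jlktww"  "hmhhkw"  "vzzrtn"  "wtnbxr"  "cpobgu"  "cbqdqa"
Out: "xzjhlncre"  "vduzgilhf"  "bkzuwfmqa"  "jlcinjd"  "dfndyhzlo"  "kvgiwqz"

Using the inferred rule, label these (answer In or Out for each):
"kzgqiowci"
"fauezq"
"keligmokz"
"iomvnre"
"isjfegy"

Out, In, Out, Out, Out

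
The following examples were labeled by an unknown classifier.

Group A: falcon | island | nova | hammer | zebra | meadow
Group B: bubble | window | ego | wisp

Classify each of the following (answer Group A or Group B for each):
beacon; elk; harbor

The common property of the 'Group A' items is: contains 'a'. No 'Group B' item has it.
beacon: has 'a' — matches, so Group A.
elk: no 'a' — doesn't qualify, so Group B.
harbor: has 'a' — matches, so Group A.

Group A, Group B, Group A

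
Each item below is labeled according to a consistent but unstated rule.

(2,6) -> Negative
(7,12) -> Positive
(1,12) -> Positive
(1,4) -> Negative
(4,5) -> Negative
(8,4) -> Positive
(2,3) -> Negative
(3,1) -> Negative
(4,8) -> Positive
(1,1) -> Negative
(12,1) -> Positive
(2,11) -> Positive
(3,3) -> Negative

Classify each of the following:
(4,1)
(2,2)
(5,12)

The common property of the 'Positive' items is: sum ≥ 12. No 'Negative' item has it.
(4,1) → 4+1 = 5 → Negative.
(2,2) → 2+2 = 4 → Negative.
(5,12) → 5+12 = 17 → Positive.

Negative, Negative, Positive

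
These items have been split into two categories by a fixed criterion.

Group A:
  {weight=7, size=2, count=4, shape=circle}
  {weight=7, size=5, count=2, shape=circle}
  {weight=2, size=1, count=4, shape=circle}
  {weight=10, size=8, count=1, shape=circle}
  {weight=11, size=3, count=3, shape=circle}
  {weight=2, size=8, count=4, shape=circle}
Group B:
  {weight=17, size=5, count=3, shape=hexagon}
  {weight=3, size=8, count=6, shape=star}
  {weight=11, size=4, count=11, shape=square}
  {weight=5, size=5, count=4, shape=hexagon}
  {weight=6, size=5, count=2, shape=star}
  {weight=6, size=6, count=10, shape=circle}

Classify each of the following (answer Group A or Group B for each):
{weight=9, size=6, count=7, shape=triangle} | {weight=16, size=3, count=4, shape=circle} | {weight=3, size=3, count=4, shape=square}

The distinguishing property — shape is circle AND count ≤ 4 — holds for all the 'Group A' cases and none of the 'Group B' cases.

Group B, Group A, Group B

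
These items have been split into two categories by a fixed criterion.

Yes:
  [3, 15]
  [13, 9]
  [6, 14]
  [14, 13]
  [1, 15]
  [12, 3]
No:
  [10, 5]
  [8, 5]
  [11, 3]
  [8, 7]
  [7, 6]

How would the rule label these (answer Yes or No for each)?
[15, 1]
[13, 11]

Rule: max ≥ 12. This holds for each 'Yes' example and fails for each 'No' one.
[15, 1] — max 15, hence Yes.
[13, 11] — max 13, hence Yes.

Yes, Yes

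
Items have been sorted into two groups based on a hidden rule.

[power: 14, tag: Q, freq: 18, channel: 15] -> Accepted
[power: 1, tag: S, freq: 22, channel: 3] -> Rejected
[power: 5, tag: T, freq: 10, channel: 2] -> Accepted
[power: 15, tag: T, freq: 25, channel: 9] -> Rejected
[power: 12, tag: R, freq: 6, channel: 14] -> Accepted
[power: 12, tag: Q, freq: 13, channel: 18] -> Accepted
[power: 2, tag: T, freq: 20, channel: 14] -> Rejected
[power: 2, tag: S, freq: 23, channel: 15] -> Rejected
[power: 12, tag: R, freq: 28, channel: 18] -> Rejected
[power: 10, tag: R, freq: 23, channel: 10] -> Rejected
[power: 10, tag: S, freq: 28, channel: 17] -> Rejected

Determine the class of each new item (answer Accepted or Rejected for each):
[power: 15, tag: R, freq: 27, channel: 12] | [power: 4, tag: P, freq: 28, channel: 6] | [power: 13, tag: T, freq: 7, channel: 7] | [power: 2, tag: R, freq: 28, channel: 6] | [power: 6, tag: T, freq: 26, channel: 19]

Rejected, Rejected, Accepted, Rejected, Rejected

All 'Accepted' examples share one property — freq ≤ 18 — and every 'Rejected' example lacks it.
[power: 15, tag: R, freq: 27, channel: 12]: freq = 27 — does not satisfy this, so Rejected. [power: 4, tag: P, freq: 28, channel: 6]: freq = 28 — does not satisfy this, so Rejected. [power: 13, tag: T, freq: 7, channel: 7]: freq = 7 — satisfies this, so Accepted. [power: 2, tag: R, freq: 28, channel: 6]: freq = 28 — does not satisfy this, so Rejected. [power: 6, tag: T, freq: 26, channel: 19]: freq = 26 — does not satisfy this, so Rejected.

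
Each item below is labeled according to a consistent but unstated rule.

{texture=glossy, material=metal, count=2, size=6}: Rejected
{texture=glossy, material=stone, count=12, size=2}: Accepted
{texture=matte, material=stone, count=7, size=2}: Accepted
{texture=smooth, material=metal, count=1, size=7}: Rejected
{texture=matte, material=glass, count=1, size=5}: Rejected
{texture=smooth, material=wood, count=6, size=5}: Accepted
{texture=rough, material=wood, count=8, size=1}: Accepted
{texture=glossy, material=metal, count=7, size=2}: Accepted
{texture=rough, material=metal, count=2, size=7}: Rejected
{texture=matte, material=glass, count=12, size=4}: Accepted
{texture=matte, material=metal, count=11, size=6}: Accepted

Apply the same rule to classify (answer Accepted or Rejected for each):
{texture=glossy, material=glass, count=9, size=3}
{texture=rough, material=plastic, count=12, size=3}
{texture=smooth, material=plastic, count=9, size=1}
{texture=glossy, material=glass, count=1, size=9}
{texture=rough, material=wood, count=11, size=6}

Accepted, Accepted, Accepted, Rejected, Accepted

Every 'Accepted' example satisfies: count ≥ 6. None of the 'Rejected' examples do.
{texture=glossy, material=glass, count=9, size=3}: count = 9 — checks out, so Accepted.
{texture=rough, material=plastic, count=12, size=3}: count = 12 — checks out, so Accepted.
{texture=smooth, material=plastic, count=9, size=1}: count = 9 — checks out, so Accepted.
{texture=glossy, material=glass, count=1, size=9}: count = 1 — fails the rule, so Rejected.
{texture=rough, material=wood, count=11, size=6}: count = 11 — checks out, so Accepted.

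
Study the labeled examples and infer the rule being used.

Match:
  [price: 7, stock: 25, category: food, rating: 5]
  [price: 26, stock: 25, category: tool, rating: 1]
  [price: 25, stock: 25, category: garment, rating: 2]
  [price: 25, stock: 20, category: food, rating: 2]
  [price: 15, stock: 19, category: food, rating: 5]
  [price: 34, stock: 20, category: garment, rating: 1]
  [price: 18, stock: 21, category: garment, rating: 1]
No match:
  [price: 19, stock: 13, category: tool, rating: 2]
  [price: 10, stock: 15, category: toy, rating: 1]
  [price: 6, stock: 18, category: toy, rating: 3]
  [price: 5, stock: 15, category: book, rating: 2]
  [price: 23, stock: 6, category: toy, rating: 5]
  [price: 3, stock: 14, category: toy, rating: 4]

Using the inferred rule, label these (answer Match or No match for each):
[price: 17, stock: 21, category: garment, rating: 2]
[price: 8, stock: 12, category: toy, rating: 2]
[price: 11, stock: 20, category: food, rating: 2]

The rule appears to be: stock ≥ 19.
[price: 17, stock: 21, category: garment, rating: 2] — stock = 21, hence Match.
[price: 8, stock: 12, category: toy, rating: 2] — stock = 12, hence No match.
[price: 11, stock: 20, category: food, rating: 2] — stock = 20, hence Match.

Match, No match, Match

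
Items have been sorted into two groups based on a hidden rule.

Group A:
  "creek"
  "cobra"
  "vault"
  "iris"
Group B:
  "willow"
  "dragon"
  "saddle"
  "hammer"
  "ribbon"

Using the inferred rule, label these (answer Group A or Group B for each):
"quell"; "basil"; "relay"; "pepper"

A rule that fits every label: length ≤ 5 — true of each 'Group A' example, false of each 'Group B' one.
"quell": length 5, qualifies → Group A. "basil": length 5, qualifies → Group A. "relay": length 5, qualifies → Group A. "pepper": length 6, does not fit → Group B.

Group A, Group A, Group A, Group B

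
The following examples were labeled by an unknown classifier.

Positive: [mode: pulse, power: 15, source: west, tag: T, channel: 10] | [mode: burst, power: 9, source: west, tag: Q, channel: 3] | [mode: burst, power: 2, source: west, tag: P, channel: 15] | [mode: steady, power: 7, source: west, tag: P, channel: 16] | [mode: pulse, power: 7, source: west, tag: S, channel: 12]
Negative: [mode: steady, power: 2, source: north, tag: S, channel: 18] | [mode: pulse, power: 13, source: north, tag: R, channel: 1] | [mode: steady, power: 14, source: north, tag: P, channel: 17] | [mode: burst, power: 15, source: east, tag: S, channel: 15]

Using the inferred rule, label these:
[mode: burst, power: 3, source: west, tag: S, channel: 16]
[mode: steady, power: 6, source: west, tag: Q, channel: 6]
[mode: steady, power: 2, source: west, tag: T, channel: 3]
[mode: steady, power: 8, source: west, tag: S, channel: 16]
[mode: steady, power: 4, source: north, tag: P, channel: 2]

One predicate separates the groups cleanly: source is west.

Positive, Positive, Positive, Positive, Negative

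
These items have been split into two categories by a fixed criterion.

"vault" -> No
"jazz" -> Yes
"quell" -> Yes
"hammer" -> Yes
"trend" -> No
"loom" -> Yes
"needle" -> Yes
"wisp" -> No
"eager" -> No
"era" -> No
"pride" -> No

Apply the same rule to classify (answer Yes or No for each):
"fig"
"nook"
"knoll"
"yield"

No, Yes, Yes, No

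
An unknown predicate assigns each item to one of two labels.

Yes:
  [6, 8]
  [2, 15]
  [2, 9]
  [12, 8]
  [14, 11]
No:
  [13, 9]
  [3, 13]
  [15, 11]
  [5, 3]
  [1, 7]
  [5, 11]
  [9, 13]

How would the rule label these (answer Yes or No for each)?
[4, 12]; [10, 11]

Yes, Yes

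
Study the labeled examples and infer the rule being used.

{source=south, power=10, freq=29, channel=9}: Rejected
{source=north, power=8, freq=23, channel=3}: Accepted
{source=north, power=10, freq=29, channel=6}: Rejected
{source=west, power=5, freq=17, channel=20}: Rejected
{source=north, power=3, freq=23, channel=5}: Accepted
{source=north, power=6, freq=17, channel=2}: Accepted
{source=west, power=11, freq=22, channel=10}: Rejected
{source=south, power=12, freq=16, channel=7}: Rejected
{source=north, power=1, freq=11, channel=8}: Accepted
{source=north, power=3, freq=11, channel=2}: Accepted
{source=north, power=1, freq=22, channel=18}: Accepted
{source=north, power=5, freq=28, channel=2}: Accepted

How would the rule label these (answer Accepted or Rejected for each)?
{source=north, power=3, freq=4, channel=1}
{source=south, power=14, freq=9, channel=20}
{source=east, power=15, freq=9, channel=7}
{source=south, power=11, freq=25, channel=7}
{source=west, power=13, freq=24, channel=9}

A rule that fits every label: source is north AND freq ≤ 28 — true of each 'Accepted' example, false of each 'Rejected' one.
{source=north, power=3, freq=4, channel=1} → source is north, freq = 4 → Accepted. {source=south, power=14, freq=9, channel=20} → source is south, freq = 9 → Rejected. {source=east, power=15, freq=9, channel=7} → source is east, freq = 9 → Rejected. {source=south, power=11, freq=25, channel=7} → source is south, freq = 25 → Rejected. {source=west, power=13, freq=24, channel=9} → source is west, freq = 24 → Rejected.

Accepted, Rejected, Rejected, Rejected, Rejected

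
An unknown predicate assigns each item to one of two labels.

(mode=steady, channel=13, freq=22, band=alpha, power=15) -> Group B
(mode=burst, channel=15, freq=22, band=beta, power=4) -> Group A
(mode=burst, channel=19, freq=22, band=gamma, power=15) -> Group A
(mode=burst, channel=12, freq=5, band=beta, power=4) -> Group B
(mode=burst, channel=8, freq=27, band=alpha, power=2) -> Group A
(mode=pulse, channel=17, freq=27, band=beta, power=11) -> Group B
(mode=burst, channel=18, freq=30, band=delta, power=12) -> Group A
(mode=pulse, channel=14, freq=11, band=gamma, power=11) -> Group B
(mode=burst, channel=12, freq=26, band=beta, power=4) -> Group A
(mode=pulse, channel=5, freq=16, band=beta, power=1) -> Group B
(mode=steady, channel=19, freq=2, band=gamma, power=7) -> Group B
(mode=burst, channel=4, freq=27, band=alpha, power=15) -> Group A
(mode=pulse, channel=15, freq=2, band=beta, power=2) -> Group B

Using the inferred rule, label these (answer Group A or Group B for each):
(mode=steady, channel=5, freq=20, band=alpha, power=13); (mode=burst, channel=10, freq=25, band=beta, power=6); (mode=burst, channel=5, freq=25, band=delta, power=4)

Group B, Group A, Group A

All 'Group A' examples share one property — mode is burst AND freq ≥ 11 — and every 'Group B' example lacks it.
(mode=steady, channel=5, freq=20, band=alpha, power=13): mode is steady, freq = 20 — does not fit, so Group B. (mode=burst, channel=10, freq=25, band=beta, power=6): mode is burst, freq = 25 — satisfies this, so Group A. (mode=burst, channel=5, freq=25, band=delta, power=4): mode is burst, freq = 25 — satisfies this, so Group A.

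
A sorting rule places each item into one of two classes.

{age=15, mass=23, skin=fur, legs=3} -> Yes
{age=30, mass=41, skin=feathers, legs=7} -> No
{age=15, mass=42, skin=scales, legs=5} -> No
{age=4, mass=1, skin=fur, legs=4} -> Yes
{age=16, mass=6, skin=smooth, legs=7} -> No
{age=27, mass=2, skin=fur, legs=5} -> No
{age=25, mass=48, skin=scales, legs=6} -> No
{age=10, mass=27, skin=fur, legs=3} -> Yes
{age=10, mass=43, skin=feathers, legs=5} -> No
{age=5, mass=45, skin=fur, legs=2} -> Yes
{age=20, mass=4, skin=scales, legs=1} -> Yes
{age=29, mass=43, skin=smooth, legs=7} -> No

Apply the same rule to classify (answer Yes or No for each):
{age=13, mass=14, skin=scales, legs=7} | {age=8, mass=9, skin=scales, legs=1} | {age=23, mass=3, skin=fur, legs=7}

No, Yes, No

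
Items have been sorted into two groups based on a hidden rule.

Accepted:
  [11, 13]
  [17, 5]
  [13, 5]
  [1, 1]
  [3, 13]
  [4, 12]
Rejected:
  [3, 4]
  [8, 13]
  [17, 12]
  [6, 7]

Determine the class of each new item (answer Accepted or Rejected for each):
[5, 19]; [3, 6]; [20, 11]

Accepted, Rejected, Rejected

The common property of the 'Accepted' items is: sum is even. No 'Rejected' item has it.
[5, 19]: Accepted (5+19 = 24).
[3, 6]: Rejected (3+6 = 9).
[20, 11]: Rejected (20+11 = 31).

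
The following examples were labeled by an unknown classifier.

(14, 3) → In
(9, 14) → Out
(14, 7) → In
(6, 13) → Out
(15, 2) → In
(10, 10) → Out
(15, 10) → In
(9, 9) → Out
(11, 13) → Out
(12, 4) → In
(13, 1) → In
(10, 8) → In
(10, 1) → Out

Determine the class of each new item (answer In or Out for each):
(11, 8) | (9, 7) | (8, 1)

The classifier is using: first > second AND sum ≥ 14.
(11, 8): In (11 > 8, 11+8 = 19). (9, 7): In (9 > 7, 9+7 = 16). (8, 1): Out (8 > 1, 8+1 = 9).

In, In, Out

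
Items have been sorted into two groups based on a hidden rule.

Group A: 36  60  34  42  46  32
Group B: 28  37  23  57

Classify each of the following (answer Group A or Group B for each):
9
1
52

Group B, Group B, Group A

Rule: even AND at least 32. This holds for each 'Group A' example and fails for each 'Group B' one.
9 — 9 is odd, 9 < 32, hence Group B.
1 — 1 is odd, 1 < 32, hence Group B.
52 — 52 is even, 52 ≥ 32, hence Group A.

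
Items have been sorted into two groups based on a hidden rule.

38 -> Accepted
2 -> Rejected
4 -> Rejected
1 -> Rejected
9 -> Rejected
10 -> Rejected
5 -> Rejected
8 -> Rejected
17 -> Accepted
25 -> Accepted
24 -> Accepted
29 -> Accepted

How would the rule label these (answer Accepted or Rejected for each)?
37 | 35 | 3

The distinguishing property — at least 17 — holds for all the 'Accepted' cases and none of the 'Rejected' cases.
37: 37 ≥ 17 — passes, so Accepted. 35: 35 ≥ 17 — passes, so Accepted. 3: 3 < 17 — fails this test, so Rejected.

Accepted, Accepted, Rejected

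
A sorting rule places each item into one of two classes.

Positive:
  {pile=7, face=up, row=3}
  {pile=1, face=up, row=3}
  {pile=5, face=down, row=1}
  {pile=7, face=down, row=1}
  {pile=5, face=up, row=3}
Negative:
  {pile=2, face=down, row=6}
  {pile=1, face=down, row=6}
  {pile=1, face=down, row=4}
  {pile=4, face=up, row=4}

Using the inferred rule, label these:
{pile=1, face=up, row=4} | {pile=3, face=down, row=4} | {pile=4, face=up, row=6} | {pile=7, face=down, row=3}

The classifier is using: row ≤ 3.
{pile=1, face=up, row=4}: Negative (row = 4). {pile=3, face=down, row=4}: Negative (row = 4). {pile=4, face=up, row=6}: Negative (row = 6). {pile=7, face=down, row=3}: Positive (row = 3).

Negative, Negative, Negative, Positive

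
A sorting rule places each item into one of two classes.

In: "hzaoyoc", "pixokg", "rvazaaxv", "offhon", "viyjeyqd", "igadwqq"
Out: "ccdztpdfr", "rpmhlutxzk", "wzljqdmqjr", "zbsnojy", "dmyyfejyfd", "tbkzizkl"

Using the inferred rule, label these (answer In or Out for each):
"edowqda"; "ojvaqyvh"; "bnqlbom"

In, In, Out

The simplest hypothesis consistent with all the labels is: has ≥ 2 vowels.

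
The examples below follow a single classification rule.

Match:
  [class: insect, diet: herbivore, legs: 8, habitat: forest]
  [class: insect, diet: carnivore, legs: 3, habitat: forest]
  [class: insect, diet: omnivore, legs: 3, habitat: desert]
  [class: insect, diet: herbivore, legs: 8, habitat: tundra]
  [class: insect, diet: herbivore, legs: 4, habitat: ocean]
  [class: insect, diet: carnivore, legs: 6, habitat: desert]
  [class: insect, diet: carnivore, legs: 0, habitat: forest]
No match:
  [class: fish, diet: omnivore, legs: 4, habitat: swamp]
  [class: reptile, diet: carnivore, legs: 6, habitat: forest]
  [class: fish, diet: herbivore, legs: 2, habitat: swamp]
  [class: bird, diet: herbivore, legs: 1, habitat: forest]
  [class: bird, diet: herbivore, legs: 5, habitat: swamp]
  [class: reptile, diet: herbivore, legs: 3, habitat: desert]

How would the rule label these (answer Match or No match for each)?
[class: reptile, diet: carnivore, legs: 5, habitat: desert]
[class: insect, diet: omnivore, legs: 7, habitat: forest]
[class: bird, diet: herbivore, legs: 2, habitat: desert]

The pattern is that an item is 'Match' exactly when: class is insect.
[class: reptile, diet: carnivore, legs: 5, habitat: desert]: No match (class is reptile).
[class: insect, diet: omnivore, legs: 7, habitat: forest]: Match (class is insect).
[class: bird, diet: herbivore, legs: 2, habitat: desert]: No match (class is bird).

No match, Match, No match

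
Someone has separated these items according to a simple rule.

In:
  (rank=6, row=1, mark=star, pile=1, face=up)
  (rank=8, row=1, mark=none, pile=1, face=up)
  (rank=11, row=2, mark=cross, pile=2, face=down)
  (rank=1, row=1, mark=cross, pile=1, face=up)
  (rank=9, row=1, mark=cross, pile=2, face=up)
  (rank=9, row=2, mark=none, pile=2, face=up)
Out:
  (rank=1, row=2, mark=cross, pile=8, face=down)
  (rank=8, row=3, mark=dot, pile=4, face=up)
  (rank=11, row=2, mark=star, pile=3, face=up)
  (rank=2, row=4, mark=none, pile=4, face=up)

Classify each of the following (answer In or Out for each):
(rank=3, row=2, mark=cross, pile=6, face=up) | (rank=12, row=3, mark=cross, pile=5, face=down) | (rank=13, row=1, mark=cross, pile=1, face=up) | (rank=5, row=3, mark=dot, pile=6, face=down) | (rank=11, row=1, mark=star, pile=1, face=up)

Out, Out, In, Out, In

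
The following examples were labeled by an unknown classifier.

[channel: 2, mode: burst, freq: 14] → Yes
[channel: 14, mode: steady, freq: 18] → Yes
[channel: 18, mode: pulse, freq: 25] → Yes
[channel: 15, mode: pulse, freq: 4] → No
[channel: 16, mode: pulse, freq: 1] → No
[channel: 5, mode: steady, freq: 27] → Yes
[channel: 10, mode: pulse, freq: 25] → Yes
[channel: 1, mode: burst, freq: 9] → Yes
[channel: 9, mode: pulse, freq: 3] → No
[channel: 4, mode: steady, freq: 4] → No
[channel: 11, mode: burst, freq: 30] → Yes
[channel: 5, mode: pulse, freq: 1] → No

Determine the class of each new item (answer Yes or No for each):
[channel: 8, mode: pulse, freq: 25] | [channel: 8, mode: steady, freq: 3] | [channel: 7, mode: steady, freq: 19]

Yes, No, Yes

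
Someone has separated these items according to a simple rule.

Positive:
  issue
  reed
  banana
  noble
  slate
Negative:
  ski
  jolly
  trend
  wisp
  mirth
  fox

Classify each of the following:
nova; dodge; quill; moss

Positive, Positive, Positive, Negative

The distinguishing property — has ≥ 2 vowels — holds for all the 'Positive' cases and none of the 'Negative' cases.
nova: 2 vowels — has this property, so Positive. dodge: 2 vowels — has this property, so Positive. quill: 2 vowels — has this property, so Positive. moss: 1 vowel — does not pass, so Negative.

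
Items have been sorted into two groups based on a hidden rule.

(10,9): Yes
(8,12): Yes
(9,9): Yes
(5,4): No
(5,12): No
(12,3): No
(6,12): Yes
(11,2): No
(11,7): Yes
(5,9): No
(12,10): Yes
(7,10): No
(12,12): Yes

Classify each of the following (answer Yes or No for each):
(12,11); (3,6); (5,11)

Rule: sum ≥ 18. This holds for each 'Yes' example and fails for each 'No' one.
(12,11): Yes (12+11 = 23). (3,6): No (3+6 = 9). (5,11): No (5+11 = 16).

Yes, No, No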